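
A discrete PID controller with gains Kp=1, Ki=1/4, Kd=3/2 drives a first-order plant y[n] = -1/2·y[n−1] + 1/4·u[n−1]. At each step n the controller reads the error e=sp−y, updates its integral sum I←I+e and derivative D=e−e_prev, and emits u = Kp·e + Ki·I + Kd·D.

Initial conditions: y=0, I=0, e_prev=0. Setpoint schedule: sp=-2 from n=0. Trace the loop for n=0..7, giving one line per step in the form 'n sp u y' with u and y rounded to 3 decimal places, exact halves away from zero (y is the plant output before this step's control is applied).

0 -2 -5.500 0.000
1 -2 0.781 -1.375
2 -2 -7.646 0.883
3 -2 3.918 -2.353
4 -2 -13.247 2.156
5 -2 10.478 -4.390
6 -2 -24.055 4.815
7 -2 24.446 -8.421

(exact arithmetic carried between steps; '≈' marks a value shown rounded to 6 d.p. or computed from one; I and e_prev carry over from the previous line; the table rounds u and y to 3 d.p., halves away from zero)
n=0: y=0, sp=-2, e=sp−y=-2; I=-2, D=e−e_prev=-2; u=1·(-2)+1/4·(-2)+3/2·(-2)=-5.5; next y=-1/2·0+1/4·(-5.5)=-1.375
n=1: y=-1.375, sp=-2, e=sp−y=-0.625; I=-2.625, D=e−e_prev=1.375; u=1·(-0.625)+1/4·(-2.625)+3/2·1.375=0.78125; next y=-1/2·(-1.375)+1/4·0.78125≈0.882813
n=2: y≈0.882813, sp=-2, e=sp−y≈-2.882813; I≈-5.507813, D=e−e_prev≈-2.257813; u=1·(-2.882813)+1/4·(-5.507813)+3/2·(-2.257813)≈-7.646484; next y=-1/2·0.882813+1/4·(-7.646484)≈-2.353027
n=3: y≈-2.353027, sp=-2, e=sp−y≈0.353027; I≈-5.154785, D=e−e_prev≈3.235840; u=1·0.353027+1/4·(-5.154785)+3/2·3.235840≈3.918091; next y=-1/2·(-2.353027)+1/4·3.918091≈2.156036
n=4: y≈2.156036, sp=-2, e=sp−y≈-4.156036; I≈-9.310822, D=e−e_prev≈-4.509064; u=1·(-4.156036)+1/4·(-9.310822)+3/2·(-4.509064)≈-13.247337; next y=-1/2·2.156036+1/4·(-13.247337)≈-4.389853
n=5: y≈-4.389853, sp=-2, e=sp−y≈2.389853; I≈-6.920969, D=e−e_prev≈6.545889; u=1·2.389853+1/4·(-6.920969)+3/2·6.545889≈10.478444; next y=-1/2·(-4.389853)+1/4·10.478444≈4.814537
n=6: y≈4.814537, sp=-2, e=sp−y≈-6.814537; I≈-13.735506, D=e−e_prev≈-9.204390; u=1·(-6.814537)+1/4·(-13.735506)+3/2·(-9.204390)≈-24.054998; next y=-1/2·4.814537+1/4·(-24.054998)≈-8.421018
n=7: y≈-8.421018, sp=-2, e=sp−y≈6.421018; I≈-7.314488, D=e−e_prev≈13.235555; u=1·6.421018+1/4·(-7.314488)+3/2·13.235555≈24.445729; next y=-1/2·(-8.421018)+1/4·24.445729≈10.321941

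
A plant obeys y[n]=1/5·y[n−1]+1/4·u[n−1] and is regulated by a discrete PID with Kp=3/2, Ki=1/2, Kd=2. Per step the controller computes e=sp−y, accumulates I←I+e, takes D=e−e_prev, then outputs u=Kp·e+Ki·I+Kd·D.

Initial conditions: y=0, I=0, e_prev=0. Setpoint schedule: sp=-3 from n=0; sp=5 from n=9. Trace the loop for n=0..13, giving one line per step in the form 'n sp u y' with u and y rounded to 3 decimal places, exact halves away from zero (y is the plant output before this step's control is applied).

0 -3 -12.000 0.000
1 -3 4.500 -3.000
2 -3 -15.600 0.525
3 -3 6.968 -3.795
4 -3 -20.387 0.983
5 -3 10.710 -4.900
6 -3 -26.496 1.697
7 -3 16.278 -6.285
8 -3 -34.432 2.813
9 5 56.288 -8.045
10 5 -56.939 12.463
11 5 77.167 -11.742
12 5 -77.614 16.943
13 5 105.617 -16.015

(exact arithmetic carried between steps; '≈' marks a value shown rounded to 6 d.p. or computed from one; I and e_prev carry over from the previous line; the table rounds u and y to 3 d.p., halves away from zero)
n=0: y=0, sp=-3, e=sp−y=-3; I=-3, D=e−e_prev=-3; u=3/2·(-3)+1/2·(-3)+2·(-3)=-12; next y=1/5·0+1/4·(-12)=-3
n=1: y=-3, sp=-3, e=sp−y=0; I=-3, D=e−e_prev=3; u=3/2·0+1/2·(-3)+2·3=4.5; next y=1/5·(-3)+1/4·4.5=0.525
n=2: y=0.525, sp=-3, e=sp−y=-3.525; I=-6.525, D=e−e_prev=-3.525; u=3/2·(-3.525)+1/2·(-6.525)+2·(-3.525)=-15.6; next y=1/5·0.525+1/4·(-15.6)=-3.795
n=3: y=-3.795, sp=-3, e=sp−y=0.795; I=-5.73, D=e−e_prev=4.32; u=3/2·0.795+1/2·(-5.73)+2·4.32=6.9675; next y=1/5·(-3.795)+1/4·6.9675=0.982875
n=4: y=0.982875, sp=-3, e=sp−y=-3.982875; I=-9.712875, D=e−e_prev=-4.777875; u=3/2·(-3.982875)+1/2·(-9.712875)+2·(-4.777875)=-20.3865; next y=1/5·0.982875+1/4·(-20.3865)=-4.90005
n=5: y=-4.90005, sp=-3, e=sp−y=1.90005; I=-7.812825, D=e−e_prev=5.882925; u=3/2·1.90005+1/2·(-7.812825)+2·5.882925≈10.709513; next y=1/5·(-4.90005)+1/4·10.709513≈1.697368
n=6: y≈1.697368, sp=-3, e=sp−y≈-4.697368; I≈-12.510193, D=e−e_prev≈-6.597418; u=3/2·(-4.697368)+1/2·(-12.510193)+2·(-6.597418)≈-26.495985; next y=1/5·1.697368+1/4·(-26.495985)≈-6.284523
n=7: y≈-6.284523, sp=-3, e=sp−y≈3.284523; I≈-9.225671, D=e−e_prev≈7.981891; u=3/2·3.284523+1/2·(-9.225671)+2·7.981891≈16.277730; next y=1/5·(-6.284523)+1/4·16.277730≈2.812528
n=8: y≈2.812528, sp=-3, e=sp−y≈-5.812528; I≈-15.038199, D=e−e_prev≈-9.097051; u=3/2·(-5.812528)+1/2·(-15.038199)+2·(-9.097051)≈-34.431993; next y=1/5·2.812528+1/4·(-34.431993)≈-8.045493
n=9: y≈-8.045493, sp=5, e=sp−y≈13.045493; I≈-1.992706, D=e−e_prev≈18.858021; u=3/2·13.045493+1/2·(-1.992706)+2·18.858021≈56.287927; next y=1/5·(-8.045493)+1/4·56.287927≈12.462883
n=10: y≈12.462883, sp=5, e=sp−y≈-7.462883; I≈-9.455589, D=e−e_prev≈-20.508376; u=3/2·(-7.462883)+1/2·(-9.455589)+2·(-20.508376)≈-56.938871; next y=1/5·12.462883+1/4·(-56.938871)≈-11.742141
n=11: y≈-11.742141, sp=5, e=sp−y≈16.742141; I≈7.286552, D=e−e_prev≈24.205024; u=3/2·16.742141+1/2·7.286552+2·24.205024≈77.166536; next y=1/5·(-11.742141)+1/4·77.166536≈16.943206
n=12: y≈16.943206, sp=5, e=sp−y≈-11.943206; I≈-4.656654, D=e−e_prev≈-28.685347; u=3/2·(-11.943206)+1/2·(-4.656654)+2·(-28.685347)≈-77.613830; next y=1/5·16.943206+1/4·(-77.613830)≈-16.014816
n=13: y≈-16.014816, sp=5, e=sp−y≈21.014816; I≈16.358162, D=e−e_prev≈32.958022; u=3/2·21.014816+1/2·16.358162+2·32.958022≈105.617350; next y=1/5·(-16.014816)+1/4·105.617350≈23.201374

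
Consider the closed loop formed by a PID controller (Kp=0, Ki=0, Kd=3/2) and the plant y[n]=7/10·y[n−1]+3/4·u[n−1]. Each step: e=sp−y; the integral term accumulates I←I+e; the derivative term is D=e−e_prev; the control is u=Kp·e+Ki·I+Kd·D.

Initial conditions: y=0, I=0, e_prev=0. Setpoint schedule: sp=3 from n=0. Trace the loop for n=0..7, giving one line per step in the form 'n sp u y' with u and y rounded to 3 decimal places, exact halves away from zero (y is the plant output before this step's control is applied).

(exact arithmetic carried between steps; '≈' marks a value shown rounded to 6 d.p. or computed from one; I and e_prev carry over from the previous line; the table rounds u and y to 3 d.p., halves away from zero)
n=0: y=0, sp=3, e=sp−y=3; I=3, D=e−e_prev=3; u=0·3+0·3+3/2·3=4.5; next y=7/10·0+3/4·4.5=3.375
n=1: y=3.375, sp=3, e=sp−y=-0.375; I=2.625, D=e−e_prev=-3.375; u=0·(-0.375)+0·2.625+3/2·(-3.375)=-5.0625; next y=7/10·3.375+3/4·(-5.0625)=-1.434375
n=2: y=-1.434375, sp=3, e=sp−y=4.434375; I=7.059375, D=e−e_prev=4.809375; u=0·4.434375+0·7.059375+3/2·4.809375≈7.214063; next y=7/10·(-1.434375)+3/4·7.214063≈4.406484
n=3: y≈4.406484, sp=3, e=sp−y≈-1.406484; I≈5.652891, D=e−e_prev≈-5.840859; u=0·(-1.406484)+0·5.652891+3/2·(-5.840859)≈-8.761289; next y=7/10·4.406484+3/4·(-8.761289)≈-3.486428
n=4: y≈-3.486428, sp=3, e=sp−y≈6.486428; I≈12.139318, D=e−e_prev≈7.892912; u=0·6.486428+0·12.139318+3/2·7.892912≈11.839368; next y=7/10·(-3.486428)+3/4·11.839368≈6.439027
n=5: y≈6.439027, sp=3, e=sp−y≈-3.439027; I≈8.700292, D=e−e_prev≈-9.925454; u=0·(-3.439027)+0·8.700292+3/2·(-9.925454)≈-14.888182; next y=7/10·6.439027+3/4·(-14.888182)≈-6.658818
n=6: y≈-6.658818, sp=3, e=sp−y≈9.658818; I≈18.359109, D=e−e_prev≈13.097844; u=0·9.658818+0·18.359109+3/2·13.097844≈19.646766; next y=7/10·(-6.658818)+3/4·19.646766≈10.073903
n=7: y≈10.073903, sp=3, e=sp−y≈-7.073903; I≈11.285207, D=e−e_prev≈-16.732720; u=0·(-7.073903)+0·11.285207+3/2·(-16.732720)≈-25.099080; next y=7/10·10.073903+3/4·(-25.099080)≈-11.772578

0 3 4.500 0.000
1 3 -5.063 3.375
2 3 7.214 -1.434
3 3 -8.761 4.406
4 3 11.839 -3.486
5 3 -14.888 6.439
6 3 19.647 -6.659
7 3 -25.099 10.074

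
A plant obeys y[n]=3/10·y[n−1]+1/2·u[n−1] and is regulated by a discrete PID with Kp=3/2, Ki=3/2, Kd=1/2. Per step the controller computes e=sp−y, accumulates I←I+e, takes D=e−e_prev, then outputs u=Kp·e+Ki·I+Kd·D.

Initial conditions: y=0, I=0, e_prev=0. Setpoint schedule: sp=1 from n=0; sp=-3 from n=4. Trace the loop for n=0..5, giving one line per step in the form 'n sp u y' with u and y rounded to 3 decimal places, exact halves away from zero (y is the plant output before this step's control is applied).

0 1 3.500 0.000
1 1 -1.625 1.750
2 1 5.256 -0.288
3 1 -3.734 2.542
4 -3 -5.870 -1.104
5 -3 -0.970 -3.266

(exact arithmetic carried between steps; '≈' marks a value shown rounded to 6 d.p. or computed from one; I and e_prev carry over from the previous line; the table rounds u and y to 3 d.p., halves away from zero)
n=0: y=0, sp=1, e=sp−y=1; I=1, D=e−e_prev=1; u=3/2·1+3/2·1+1/2·1=3.5; next y=3/10·0+1/2·3.5=1.75
n=1: y=1.75, sp=1, e=sp−y=-0.75; I=0.25, D=e−e_prev=-1.75; u=3/2·(-0.75)+3/2·0.25+1/2·(-1.75)=-1.625; next y=3/10·1.75+1/2·(-1.625)=-0.2875
n=2: y=-0.2875, sp=1, e=sp−y=1.2875; I=1.5375, D=e−e_prev=2.0375; u=3/2·1.2875+3/2·1.5375+1/2·2.0375=5.25625; next y=3/10·(-0.2875)+1/2·5.25625=2.541875
n=3: y=2.541875, sp=1, e=sp−y=-1.541875; I=-0.004375, D=e−e_prev=-2.829375; u=3/2·(-1.541875)+3/2·(-0.004375)+1/2·(-2.829375)≈-3.734063; next y=3/10·2.541875+1/2·(-3.734063)≈-1.104469
n=4: y≈-1.104469, sp=-3, e=sp−y≈-1.895531; I≈-1.899906, D=e−e_prev≈-0.353656; u=3/2·(-1.895531)+3/2·(-1.899906)+1/2·(-0.353656)≈-5.869984; next y=3/10·(-1.104469)+1/2·(-5.869984)≈-3.266333
n=5: y≈-3.266333, sp=-3, e=sp−y≈0.266333; I≈-1.633573, D=e−e_prev≈2.161864; u=3/2·0.266333+3/2·(-1.633573)+1/2·2.161864≈-0.969929; next y=3/10·(-3.266333)+1/2·(-0.969929)≈-1.464864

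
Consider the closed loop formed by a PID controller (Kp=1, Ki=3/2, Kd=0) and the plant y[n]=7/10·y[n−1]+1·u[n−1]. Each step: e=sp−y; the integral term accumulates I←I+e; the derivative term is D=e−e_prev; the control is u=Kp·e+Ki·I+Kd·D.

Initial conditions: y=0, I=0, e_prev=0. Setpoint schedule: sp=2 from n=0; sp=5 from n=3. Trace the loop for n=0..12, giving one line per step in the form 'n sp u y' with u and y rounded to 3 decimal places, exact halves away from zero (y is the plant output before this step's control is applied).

0 2 5.000 0.000
1 2 -4.500 5.000
2 2 6.000 -1.000
3 5 2.250 5.300
4 5 0.150 5.960
5 5 2.805 4.322
6 5 0.051 5.830
7 5 3.051 4.132
8 5 -0.175 5.943
9 5 3.305 3.985
10 5 -0.447 6.095
11 5 3.599 3.820
12 5 -0.763 6.273

(exact arithmetic carried between steps; '≈' marks a value shown rounded to 6 d.p. or computed from one; I and e_prev carry over from the previous line; the table rounds u and y to 3 d.p., halves away from zero)
n=0: y=0, sp=2, e=sp−y=2; I=2, D=e−e_prev=2; u=1·2+3/2·2+0·2=5; next y=7/10·0+1·5=5
n=1: y=5, sp=2, e=sp−y=-3; I=-1, D=e−e_prev=-5; u=1·(-3)+3/2·(-1)+0·(-5)=-4.5; next y=7/10·5+1·(-4.5)=-1
n=2: y=-1, sp=2, e=sp−y=3; I=2, D=e−e_prev=6; u=1·3+3/2·2+0·6=6; next y=7/10·(-1)+1·6=5.3
n=3: y=5.3, sp=5, e=sp−y=-0.3; I=1.7, D=e−e_prev=-3.3; u=1·(-0.3)+3/2·1.7+0·(-3.3)=2.25; next y=7/10·5.3+1·2.25=5.96
n=4: y=5.96, sp=5, e=sp−y=-0.96; I=0.74, D=e−e_prev=-0.66; u=1·(-0.96)+3/2·0.74+0·(-0.66)=0.15; next y=7/10·5.96+1·0.15=4.322
n=5: y=4.322, sp=5, e=sp−y=0.678; I=1.418, D=e−e_prev=1.638; u=1·0.678+3/2·1.418+0·1.638=2.805; next y=7/10·4.322+1·2.805=5.8304
n=6: y=5.8304, sp=5, e=sp−y=-0.8304; I=0.5876, D=e−e_prev=-1.5084; u=1·(-0.8304)+3/2·0.5876+0·(-1.5084)=0.051; next y=7/10·5.8304+1·0.051=4.13228
n=7: y=4.13228, sp=5, e=sp−y=0.86772; I=1.45532, D=e−e_prev=1.69812; u=1·0.86772+3/2·1.45532+0·1.69812=3.0507; next y=7/10·4.13228+1·3.0507=5.943296
n=8: y=5.943296, sp=5, e=sp−y=-0.943296; I=0.512024, D=e−e_prev=-1.811016; u=1·(-0.943296)+3/2·0.512024+0·(-1.811016)=-0.17526; next y=7/10·5.943296+1·(-0.17526)≈3.985047
n=9: y≈3.985047, sp=5, e=sp−y≈1.014953; I≈1.526977, D=e−e_prev≈1.958249; u=1·1.014953+3/2·1.526977+0·1.958249≈3.305418; next y=7/10·3.985047+1·3.305418≈6.094951
n=10: y≈6.094951, sp=5, e=sp−y≈-1.094951; I≈0.432026, D=e−e_prev≈-2.109904; u=1·(-1.094951)+3/2·0.432026+0·(-2.109904)≈-0.446912; next y=7/10·6.094951+1·(-0.446912)≈3.819553
n=11: y≈3.819553, sp=5, e=sp−y≈1.180447; I≈1.612472, D=e−e_prev≈2.275398; u=1·1.180447+3/2·1.612472+0·2.275398≈3.599155; next y=7/10·3.819553+1·3.599155≈6.272843
n=12: y≈6.272843, sp=5, e=sp−y≈-1.272843; I≈0.339630, D=e−e_prev≈-2.453289; u=1·(-1.272843)+3/2·0.339630+0·(-2.453289)≈-0.763398; next y=7/10·6.272843+1·(-0.763398)≈3.627592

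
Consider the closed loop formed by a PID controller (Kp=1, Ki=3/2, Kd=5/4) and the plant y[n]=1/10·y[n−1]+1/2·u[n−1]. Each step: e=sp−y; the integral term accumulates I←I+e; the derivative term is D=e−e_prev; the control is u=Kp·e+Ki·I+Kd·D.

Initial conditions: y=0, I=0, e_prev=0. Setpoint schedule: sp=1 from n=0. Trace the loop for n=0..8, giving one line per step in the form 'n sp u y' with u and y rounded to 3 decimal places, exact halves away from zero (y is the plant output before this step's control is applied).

0 1 3.750 0.000
1 1 -3.031 1.875
2 1 10.012 -1.328
3 1 -13.754 4.873
4 1 30.424 -6.390
5 1 -51.180 14.573
6 1 99.810 -24.133
7 1 -179.465 47.492
8 1 337.110 -84.983

(exact arithmetic carried between steps; '≈' marks a value shown rounded to 6 d.p. or computed from one; I and e_prev carry over from the previous line; the table rounds u and y to 3 d.p., halves away from zero)
n=0: y=0, sp=1, e=sp−y=1; I=1, D=e−e_prev=1; u=1·1+3/2·1+5/4·1=3.75; next y=1/10·0+1/2·3.75=1.875
n=1: y=1.875, sp=1, e=sp−y=-0.875; I=0.125, D=e−e_prev=-1.875; u=1·(-0.875)+3/2·0.125+5/4·(-1.875)=-3.03125; next y=1/10·1.875+1/2·(-3.03125)=-1.328125
n=2: y=-1.328125, sp=1, e=sp−y=2.328125; I=2.453125, D=e−e_prev=3.203125; u=1·2.328125+3/2·2.453125+5/4·3.203125≈10.011719; next y=1/10·(-1.328125)+1/2·10.011719≈4.873047
n=3: y≈4.873047, sp=1, e=sp−y≈-3.873047; I≈-1.419922, D=e−e_prev≈-6.201172; u=1·(-3.873047)+3/2·(-1.419922)+5/4·(-6.201172)≈-13.754395; next y=1/10·4.873047+1/2·(-13.754395)≈-6.389893
n=4: y≈-6.389893, sp=1, e=sp−y≈7.389893; I≈5.969971, D=e−e_prev≈11.262939; u=1·7.389893+3/2·5.969971+5/4·11.262939≈30.423523; next y=1/10·(-6.389893)+1/2·30.423523≈14.572772
n=5: y≈14.572772, sp=1, e=sp−y≈-13.572772; I≈-7.602802, D=e−e_prev≈-20.962665; u=1·(-13.572772)+3/2·(-7.602802)+5/4·(-20.962665)≈-51.180305; next y=1/10·14.572772+1/2·(-51.180305)≈-24.132876
n=6: y≈-24.132876, sp=1, e=sp−y≈25.132876; I≈17.530074, D=e−e_prev≈38.705648; u=1·25.132876+3/2·17.530074+5/4·38.705648≈99.810046; next y=1/10·(-24.132876)+1/2·99.810046≈47.491736
n=7: y≈47.491736, sp=1, e=sp−y≈-46.491736; I≈-28.961662, D=e−e_prev≈-71.624611; u=1·(-46.491736)+3/2·(-28.961662)+5/4·(-71.624611)≈-179.464992; next y=1/10·47.491736+1/2·(-179.464992)≈-84.983322
n=8: y≈-84.983322, sp=1, e=sp−y≈85.983322; I≈57.021661, D=e−e_prev≈132.475058; u=1·85.983322+3/2·57.021661+5/4·132.475058≈337.109636; next y=1/10·(-84.983322)+1/2·337.109636≈160.056486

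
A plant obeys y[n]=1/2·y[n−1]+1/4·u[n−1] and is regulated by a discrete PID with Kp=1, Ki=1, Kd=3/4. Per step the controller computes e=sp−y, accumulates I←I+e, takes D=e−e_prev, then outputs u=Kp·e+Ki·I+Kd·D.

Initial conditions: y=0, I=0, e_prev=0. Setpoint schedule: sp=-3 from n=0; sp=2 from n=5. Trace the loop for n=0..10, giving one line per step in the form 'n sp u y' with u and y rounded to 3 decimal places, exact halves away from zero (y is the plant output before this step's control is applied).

(exact arithmetic carried between steps; '≈' marks a value shown rounded to 6 d.p. or computed from one; I and e_prev carry over from the previous line; the table rounds u and y to 3 d.p., halves away from zero)
n=0: y=0, sp=-3, e=sp−y=-3; I=-3, D=e−e_prev=-3; u=1·(-3)+1·(-3)+3/4·(-3)=-8.25; next y=1/2·0+1/4·(-8.25)=-2.0625
n=1: y=-2.0625, sp=-3, e=sp−y=-0.9375; I=-3.9375, D=e−e_prev=2.0625; u=1·(-0.9375)+1·(-3.9375)+3/4·2.0625=-3.328125; next y=1/2·(-2.0625)+1/4·(-3.328125)≈-1.863281
n=2: y≈-1.863281, sp=-3, e=sp−y≈-1.136719; I≈-5.074219, D=e−e_prev≈-0.199219; u=1·(-1.136719)+1·(-5.074219)+3/4·(-0.199219)≈-6.360352; next y=1/2·(-1.863281)+1/4·(-6.360352)≈-2.521729
n=3: y≈-2.521729, sp=-3, e=sp−y≈-0.478271; I≈-5.552490, D=e−e_prev≈0.658447; u=1·(-0.478271)+1·(-5.552490)+3/4·0.658447≈-5.536926; next y=1/2·(-2.521729)+1/4·(-5.536926)≈-2.645096
n=4: y≈-2.645096, sp=-3, e=sp−y≈-0.354904; I≈-5.907394, D=e−e_prev≈0.123367; u=1·(-0.354904)+1·(-5.907394)+3/4·0.123367≈-6.169773; next y=1/2·(-2.645096)+1/4·(-6.169773)≈-2.864991
n=5: y≈-2.864991, sp=2, e=sp−y≈4.864991; I≈-1.042403, D=e−e_prev≈5.219895; u=1·4.864991+1·(-1.042403)+3/4·5.219895≈7.737509; next y=1/2·(-2.864991)+1/4·7.737509≈0.501882
n=6: y≈0.501882, sp=2, e=sp−y≈1.498118; I≈0.455715, D=e−e_prev≈-3.366873; u=1·1.498118+1·0.455715+3/4·(-3.366873)≈-0.571322; next y=1/2·0.501882+1/4·(-0.571322)≈0.108111
n=7: y≈0.108111, sp=2, e=sp−y≈1.891889; I≈2.347604, D=e−e_prev≈0.393771; u=1·1.891889+1·2.347604+3/4·0.393771≈4.534822; next y=1/2·0.108111+1/4·4.534822≈1.187761
n=8: y≈1.187761, sp=2, e=sp−y≈0.812239; I≈3.159844, D=e−e_prev≈-1.079650; u=1·0.812239+1·3.159844+3/4·(-1.079650)≈3.162345; next y=1/2·1.187761+1/4·3.162345≈1.384467
n=9: y≈1.384467, sp=2, e=sp−y≈0.615533; I≈3.775377, D=e−e_prev≈-0.196706; u=1·0.615533+1·3.775377+3/4·(-0.196706)≈4.243381; next y=1/2·1.384467+1/4·4.243381≈1.753079
n=10: y≈1.753079, sp=2, e=sp−y≈0.246921; I≈4.022298, D=e−e_prev≈-0.368612; u=1·0.246921+1·4.022298+3/4·(-0.368612)≈3.992761; next y=1/2·1.753079+1/4·3.992761≈1.874730

0 -3 -8.250 0.000
1 -3 -3.328 -2.063
2 -3 -6.360 -1.863
3 -3 -5.537 -2.522
4 -3 -6.170 -2.645
5 2 7.738 -2.865
6 2 -0.571 0.502
7 2 4.535 0.108
8 2 3.162 1.188
9 2 4.243 1.384
10 2 3.993 1.753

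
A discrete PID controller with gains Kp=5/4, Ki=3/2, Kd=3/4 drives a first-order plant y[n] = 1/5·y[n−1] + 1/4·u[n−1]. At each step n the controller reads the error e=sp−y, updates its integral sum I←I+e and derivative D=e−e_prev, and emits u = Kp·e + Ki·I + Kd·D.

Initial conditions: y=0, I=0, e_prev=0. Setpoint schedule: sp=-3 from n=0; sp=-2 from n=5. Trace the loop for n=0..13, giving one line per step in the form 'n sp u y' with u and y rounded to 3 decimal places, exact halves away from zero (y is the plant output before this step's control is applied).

(exact arithmetic carried between steps; '≈' marks a value shown rounded to 6 d.p. or computed from one; I and e_prev carry over from the previous line; the table rounds u and y to 3 d.p., halves away from zero)
n=0: y=0, sp=-3, e=sp−y=-3; I=-3, D=e−e_prev=-3; u=5/4·(-3)+3/2·(-3)+3/4·(-3)=-10.5; next y=1/5·0+1/4·(-10.5)=-2.625
n=1: y=-2.625, sp=-3, e=sp−y=-0.375; I=-3.375, D=e−e_prev=2.625; u=5/4·(-0.375)+3/2·(-3.375)+3/4·2.625=-3.5625; next y=1/5·(-2.625)+1/4·(-3.5625)=-1.415625
n=2: y=-1.415625, sp=-3, e=sp−y=-1.584375; I=-4.959375, D=e−e_prev=-1.209375; u=5/4·(-1.584375)+3/2·(-4.959375)+3/4·(-1.209375)≈-10.326563; next y=1/5·(-1.415625)+1/4·(-10.326563)≈-2.864766
n=3: y≈-2.864766, sp=-3, e=sp−y≈-0.135234; I≈-5.094609, D=e−e_prev≈1.449141; u=5/4·(-0.135234)+3/2·(-5.094609)+3/4·1.449141≈-6.724102; next y=1/5·(-2.864766)+1/4·(-6.724102)≈-2.253979
n=4: y≈-2.253979, sp=-3, e=sp−y≈-0.746021; I≈-5.840631, D=e−e_prev≈-0.610787; u=5/4·(-0.746021)+3/2·(-5.840631)+3/4·(-0.610787)≈-10.151563; next y=1/5·(-2.253979)+1/4·(-10.151563)≈-2.988687
n=5: y≈-2.988687, sp=-2, e=sp−y≈0.988687; I≈-4.851944, D=e−e_prev≈1.734708; u=5/4·0.988687+3/2·(-4.851944)+3/4·1.734708≈-4.741027; next y=1/5·(-2.988687)+1/4·(-4.741027)≈-1.782994
n=6: y≈-1.782994, sp=-2, e=sp−y≈-0.217006; I≈-5.068950, D=e−e_prev≈-1.205692; u=5/4·(-0.217006)+3/2·(-5.068950)+3/4·(-1.205692)≈-8.778952; next y=1/5·(-1.782994)+1/4·(-8.778952)≈-2.551337
n=7: y≈-2.551337, sp=-2, e=sp−y≈0.551337; I≈-4.517613, D=e−e_prev≈0.768343; u=5/4·0.551337+3/2·(-4.517613)+3/4·0.768343≈-5.510992; next y=1/5·(-2.551337)+1/4·(-5.510992)≈-1.888015
n=8: y≈-1.888015, sp=-2, e=sp−y≈-0.111985; I≈-4.629598, D=e−e_prev≈-0.663321; u=5/4·(-0.111985)+3/2·(-4.629598)+3/4·(-0.663321)≈-7.581869; next y=1/5·(-1.888015)+1/4·(-7.581869)≈-2.273070
n=9: y≈-2.273070, sp=-2, e=sp−y≈0.273070; I≈-4.356528, D=e−e_prev≈0.385055; u=5/4·0.273070+3/2·(-4.356528)+3/4·0.385055≈-5.904662; next y=1/5·(-2.273070)+1/4·(-5.904662)≈-1.930780
n=10: y≈-1.930780, sp=-2, e=sp−y≈-0.069220; I≈-4.425748, D=e−e_prev≈-0.342291; u=5/4·(-0.069220)+3/2·(-4.425748)+3/4·(-0.342291)≈-6.981865; next y=1/5·(-1.930780)+1/4·(-6.981865)≈-2.131622
n=11: y≈-2.131622, sp=-2, e=sp−y≈0.131622; I≈-4.294126, D=e−e_prev≈0.200843; u=5/4·0.131622+3/2·(-4.294126)+3/4·0.200843≈-6.126029; next y=1/5·(-2.131622)+1/4·(-6.126029)≈-1.957832
n=12: y≈-1.957832, sp=-2, e=sp−y≈-0.042168; I≈-4.336294, D=e−e_prev≈-0.173791; u=5/4·(-0.042168)+3/2·(-4.336294)+3/4·(-0.173791)≈-6.687495; next y=1/5·(-1.957832)+1/4·(-6.687495)≈-2.063440
n=13: y≈-2.063440, sp=-2, e=sp−y≈0.063440; I≈-4.272854, D=e−e_prev≈0.105608; u=5/4·0.063440+3/2·(-4.272854)+3/4·0.105608≈-6.250775; next y=1/5·(-2.063440)+1/4·(-6.250775)≈-1.975382

0 -3 -10.500 0.000
1 -3 -3.563 -2.625
2 -3 -10.327 -1.416
3 -3 -6.724 -2.865
4 -3 -10.152 -2.254
5 -2 -4.741 -2.989
6 -2 -8.779 -1.783
7 -2 -5.511 -2.551
8 -2 -7.582 -1.888
9 -2 -5.905 -2.273
10 -2 -6.982 -1.931
11 -2 -6.126 -2.132
12 -2 -6.687 -1.958
13 -2 -6.251 -2.063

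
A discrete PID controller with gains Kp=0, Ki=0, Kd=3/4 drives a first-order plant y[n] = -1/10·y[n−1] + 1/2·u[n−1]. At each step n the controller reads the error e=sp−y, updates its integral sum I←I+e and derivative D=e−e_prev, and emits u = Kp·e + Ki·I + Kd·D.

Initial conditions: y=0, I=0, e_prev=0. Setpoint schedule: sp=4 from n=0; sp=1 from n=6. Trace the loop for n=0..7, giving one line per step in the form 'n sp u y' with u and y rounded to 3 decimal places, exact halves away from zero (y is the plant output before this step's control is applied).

0 4 3.000 0.000
1 4 -1.125 1.500
2 4 1.659 -0.713
3 4 -1.210 0.901
4 4 1.197 -0.695
5 4 -1.022 0.668
6 1 -1.315 -0.578
7 1 0.016 -0.600

(exact arithmetic carried between steps; '≈' marks a value shown rounded to 6 d.p. or computed from one; I and e_prev carry over from the previous line; the table rounds u and y to 3 d.p., halves away from zero)
n=0: y=0, sp=4, e=sp−y=4; I=4, D=e−e_prev=4; u=0·4+0·4+3/4·4=3; next y=-1/10·0+1/2·3=1.5
n=1: y=1.5, sp=4, e=sp−y=2.5; I=6.5, D=e−e_prev=-1.5; u=0·2.5+0·6.5+3/4·(-1.5)=-1.125; next y=-1/10·1.5+1/2·(-1.125)=-0.7125
n=2: y=-0.7125, sp=4, e=sp−y=4.7125; I=11.2125, D=e−e_prev=2.2125; u=0·4.7125+0·11.2125+3/4·2.2125=1.659375; next y=-1/10·(-0.7125)+1/2·1.659375≈0.900938
n=3: y≈0.900938, sp=4, e=sp−y≈3.099063; I≈14.311563, D=e−e_prev≈-1.613438; u=0·3.099063+0·14.311563+3/4·(-1.613438)≈-1.210078; next y=-1/10·0.900938+1/2·(-1.210078)≈-0.695133
n=4: y≈-0.695133, sp=4, e=sp−y≈4.695133; I≈19.006695, D=e−e_prev≈1.596070; u=0·4.695133+0·19.006695+3/4·1.596070≈1.197053; next y=-1/10·(-0.695133)+1/2·1.197053≈0.668040
n=5: y≈0.668040, sp=4, e=sp−y≈3.331960; I≈22.338656, D=e−e_prev≈-1.363172; u=0·3.331960+0·22.338656+3/4·(-1.363172)≈-1.022379; next y=-1/10·0.668040+1/2·(-1.022379)≈-0.577994
n=6: y≈-0.577994, sp=1, e=sp−y≈1.577994; I≈23.916649, D=e−e_prev≈-1.753967; u=0·1.577994+0·23.916649+3/4·(-1.753967)≈-1.315475; next y=-1/10·(-0.577994)+1/2·(-1.315475)≈-0.599938
n=7: y≈-0.599938, sp=1, e=sp−y≈1.599938; I≈25.516587, D=e−e_prev≈0.021945; u=0·1.599938+0·25.516587+3/4·0.021945≈0.016458; next y=-1/10·(-0.599938)+1/2·0.016458≈0.068223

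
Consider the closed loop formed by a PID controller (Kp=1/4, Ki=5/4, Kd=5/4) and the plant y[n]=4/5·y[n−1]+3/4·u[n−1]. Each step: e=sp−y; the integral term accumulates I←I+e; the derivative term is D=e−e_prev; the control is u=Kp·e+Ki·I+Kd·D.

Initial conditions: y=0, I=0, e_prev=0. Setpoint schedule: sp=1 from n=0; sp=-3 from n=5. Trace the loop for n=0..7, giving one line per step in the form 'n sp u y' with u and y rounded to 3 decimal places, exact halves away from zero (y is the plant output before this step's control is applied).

0 1 2.750 0.000
1 1 -2.922 2.063
2 1 5.489 -0.541
3 1 -7.458 3.684
4 1 11.877 -2.647
5 -3 -28.429 6.790
6 -3 38.499 -15.890
7 -3 -61.882 16.162

(exact arithmetic carried between steps; '≈' marks a value shown rounded to 6 d.p. or computed from one; I and e_prev carry over from the previous line; the table rounds u and y to 3 d.p., halves away from zero)
n=0: y=0, sp=1, e=sp−y=1; I=1, D=e−e_prev=1; u=1/4·1+5/4·1+5/4·1=2.75; next y=4/5·0+3/4·2.75=2.0625
n=1: y=2.0625, sp=1, e=sp−y=-1.0625; I=-0.0625, D=e−e_prev=-2.0625; u=1/4·(-1.0625)+5/4·(-0.0625)+5/4·(-2.0625)=-2.921875; next y=4/5·2.0625+3/4·(-2.921875)≈-0.541406
n=2: y≈-0.541406, sp=1, e=sp−y≈1.541406; I≈1.478906, D=e−e_prev≈2.603906; u=1/4·1.541406+5/4·1.478906+5/4·2.603906≈5.488867; next y=4/5·(-0.541406)+3/4·5.488867≈3.683525
n=3: y≈3.683525, sp=1, e=sp−y≈-2.683525; I≈-1.204619, D=e−e_prev≈-4.224932; u=1/4·(-2.683525)+5/4·(-1.204619)+5/4·(-4.224932)≈-7.457820; next y=4/5·3.683525+3/4·(-7.457820)≈-2.646545
n=4: y≈-2.646545, sp=1, e=sp−y≈3.646545; I≈2.441925, D=e−e_prev≈6.330070; u=1/4·3.646545+5/4·2.441925+5/4·6.330070≈11.876630; next y=4/5·(-2.646545)+3/4·11.876630≈6.790237
n=5: y≈6.790237, sp=-3, e=sp−y≈-9.790237; I≈-7.348312, D=e−e_prev≈-13.436782; u=1/4·(-9.790237)+5/4·(-7.348312)+5/4·(-13.436782)≈-28.428926; next y=4/5·6.790237+3/4·(-28.428926)≈-15.889505
n=6: y≈-15.889505, sp=-3, e=sp−y≈12.889505; I≈5.541193, D=e−e_prev≈22.679742; u=1/4·12.889505+5/4·5.541193+5/4·22.679742≈38.498545; next y=4/5·(-15.889505)+3/4·38.498545≈16.162305
n=7: y≈16.162305, sp=-3, e=sp−y≈-19.162305; I≈-13.621112, D=e−e_prev≈-32.051810; u=1/4·(-19.162305)+5/4·(-13.621112)+5/4·(-32.051810)≈-61.881728; next y=4/5·16.162305+3/4·(-61.881728)≈-33.481452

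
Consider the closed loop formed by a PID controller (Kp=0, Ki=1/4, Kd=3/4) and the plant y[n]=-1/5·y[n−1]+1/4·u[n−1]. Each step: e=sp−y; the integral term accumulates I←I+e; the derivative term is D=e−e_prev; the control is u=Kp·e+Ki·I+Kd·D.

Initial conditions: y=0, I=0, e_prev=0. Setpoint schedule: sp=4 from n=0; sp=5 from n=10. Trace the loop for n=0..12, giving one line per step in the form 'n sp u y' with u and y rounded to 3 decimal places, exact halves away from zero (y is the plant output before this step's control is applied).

(exact arithmetic carried between steps; '≈' marks a value shown rounded to 6 d.p. or computed from one; I and e_prev carry over from the previous line; the table rounds u and y to 3 d.p., halves away from zero)
n=0: y=0, sp=4, e=sp−y=4; I=4, D=e−e_prev=4; u=0·4+1/4·4+3/4·4=4; next y=-1/5·0+1/4·4=1
n=1: y=1, sp=4, e=sp−y=3; I=7, D=e−e_prev=-1; u=0·3+1/4·7+3/4·(-1)=1; next y=-1/5·1+1/4·1=0.05
n=2: y=0.05, sp=4, e=sp−y=3.95; I=10.95, D=e−e_prev=0.95; u=0·3.95+1/4·10.95+3/4·0.95=3.45; next y=-1/5·0.05+1/4·3.45=0.8525
n=3: y=0.8525, sp=4, e=sp−y=3.1475; I=14.0975, D=e−e_prev=-0.8025; u=0·3.1475+1/4·14.0975+3/4·(-0.8025)=2.9225; next y=-1/5·0.8525+1/4·2.9225=0.560125
n=4: y=0.560125, sp=4, e=sp−y=3.439875; I=17.537375, D=e−e_prev=0.292375; u=0·3.439875+1/4·17.537375+3/4·0.292375=4.603625; next y=-1/5·0.560125+1/4·4.603625≈1.038881
n=5: y≈1.038881, sp=4, e=sp−y≈2.961119; I≈20.498494, D=e−e_prev≈-0.478756; u=0·2.961119+1/4·20.498494+3/4·(-0.478756)≈4.765556; next y=-1/5·1.038881+1/4·4.765556≈0.983613
n=6: y≈0.983613, sp=4, e=sp−y≈3.016387; I≈23.514881, D=e−e_prev≈0.055268; u=0·3.016387+1/4·23.514881+3/4·0.055268≈5.920172; next y=-1/5·0.983613+1/4·5.920172≈1.283320
n=7: y≈1.283320, sp=4, e=sp−y≈2.716680; I≈26.231561, D=e−e_prev≈-0.299708; u=0·2.716680+1/4·26.231561+3/4·(-0.299708)≈6.333110; next y=-1/5·1.283320+1/4·6.333110≈1.326613
n=8: y≈1.326613, sp=4, e=sp−y≈2.673387; I≈28.904947, D=e−e_prev≈-0.043293; u=0·2.673387+1/4·28.904947+3/4·(-0.043293)≈7.193767; next y=-1/5·1.326613+1/4·7.193767≈1.533119
n=9: y≈1.533119, sp=4, e=sp−y≈2.466881; I≈31.371828, D=e−e_prev≈-0.206506; u=0·2.466881+1/4·31.371828+3/4·(-0.206506)≈7.688078; next y=-1/5·1.533119+1/4·7.688078≈1.615396
n=10: y≈1.615396, sp=5, e=sp−y≈3.384604; I≈34.756433, D=e−e_prev≈0.917724; u=0·3.384604+1/4·34.756433+3/4·0.917724≈9.377401; next y=-1/5·1.615396+1/4·9.377401≈2.021271
n=11: y≈2.021271, sp=5, e=sp−y≈2.978729; I≈37.735162, D=e−e_prev≈-0.405875; u=0·2.978729+1/4·37.735162+3/4·(-0.405875)≈9.129384; next y=-1/5·2.021271+1/4·9.129384≈1.878092
n=12: y≈1.878092, sp=5, e=sp−y≈3.121908; I≈40.857070, D=e−e_prev≈0.143179; u=0·3.121908+1/4·40.857070+3/4·0.143179≈10.321652; next y=-1/5·1.878092+1/4·10.321652≈2.204795

0 4 4.000 0.000
1 4 1.000 1.000
2 4 3.450 0.050
3 4 2.923 0.853
4 4 4.604 0.560
5 4 4.766 1.039
6 4 5.920 0.984
7 4 6.333 1.283
8 4 7.194 1.327
9 4 7.688 1.533
10 5 9.377 1.615
11 5 9.129 2.021
12 5 10.322 1.878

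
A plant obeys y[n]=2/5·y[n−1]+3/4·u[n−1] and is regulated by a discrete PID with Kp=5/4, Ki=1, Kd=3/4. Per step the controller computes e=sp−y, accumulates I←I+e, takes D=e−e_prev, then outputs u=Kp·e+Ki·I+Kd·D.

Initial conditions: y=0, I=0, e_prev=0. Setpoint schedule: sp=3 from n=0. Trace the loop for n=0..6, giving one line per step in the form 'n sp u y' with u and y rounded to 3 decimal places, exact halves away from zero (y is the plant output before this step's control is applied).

0 3 9.000 0.000
1 3 -10.500 6.750
2 3 26.588 -5.175
3 3 -43.318 17.871
4 3 88.728 -25.340
5 3 -160.591 56.410
6 3 310.180 -97.879

(exact arithmetic carried between steps; '≈' marks a value shown rounded to 6 d.p. or computed from one; I and e_prev carry over from the previous line; the table rounds u and y to 3 d.p., halves away from zero)
n=0: y=0, sp=3, e=sp−y=3; I=3, D=e−e_prev=3; u=5/4·3+1·3+3/4·3=9; next y=2/5·0+3/4·9=6.75
n=1: y=6.75, sp=3, e=sp−y=-3.75; I=-0.75, D=e−e_prev=-6.75; u=5/4·(-3.75)+1·(-0.75)+3/4·(-6.75)=-10.5; next y=2/5·6.75+3/4·(-10.5)=-5.175
n=2: y=-5.175, sp=3, e=sp−y=8.175; I=7.425, D=e−e_prev=11.925; u=5/4·8.175+1·7.425+3/4·11.925=26.5875; next y=2/5·(-5.175)+3/4·26.5875=17.870625
n=3: y=17.870625, sp=3, e=sp−y=-14.870625; I=-7.445625, D=e−e_prev=-23.045625; u=5/4·(-14.870625)+1·(-7.445625)+3/4·(-23.045625)=-43.318125; next y=2/5·17.870625+3/4·(-43.318125)≈-25.340344
n=4: y≈-25.340344, sp=3, e=sp−y≈28.340344; I≈20.894719, D=e−e_prev≈43.210969; u=5/4·28.340344+1·20.894719+3/4·43.210969≈88.728375; next y=2/5·(-25.340344)+3/4·88.728375≈56.410144
n=5: y≈56.410144, sp=3, e=sp−y≈-53.410144; I≈-32.515425, D=e−e_prev≈-81.750488; u=5/4·(-53.410144)+1·(-32.515425)+3/4·(-81.750488)≈-160.590970; next y=2/5·56.410144+3/4·(-160.590970)≈-97.879170
n=6: y≈-97.879170, sp=3, e=sp−y≈100.879170; I≈68.363745, D=e−e_prev≈154.289314; u=5/4·100.879170+1·68.363745+3/4·154.289314≈310.179694; next y=2/5·(-97.879170)+3/4·310.179694≈193.483102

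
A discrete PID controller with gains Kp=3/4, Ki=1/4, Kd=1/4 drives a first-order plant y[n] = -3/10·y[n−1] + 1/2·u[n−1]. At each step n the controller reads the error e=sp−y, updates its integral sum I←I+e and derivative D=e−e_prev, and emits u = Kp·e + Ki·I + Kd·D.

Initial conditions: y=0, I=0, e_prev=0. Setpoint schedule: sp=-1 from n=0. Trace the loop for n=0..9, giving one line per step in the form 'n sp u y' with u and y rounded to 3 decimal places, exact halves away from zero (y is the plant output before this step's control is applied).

0 -1 -1.250 0.000
1 -1 -0.469 -0.625
2 -1 -1.441 -0.047
3 -1 -0.710 -0.707
4 -1 -1.653 -0.143
5 -1 -0.926 -0.784
6 -1 -1.835 -0.228
7 -1 -1.112 -0.849
8 -1 -1.990 -0.302
9 -1 -1.274 -0.904

(exact arithmetic carried between steps; '≈' marks a value shown rounded to 6 d.p. or computed from one; I and e_prev carry over from the previous line; the table rounds u and y to 3 d.p., halves away from zero)
n=0: y=0, sp=-1, e=sp−y=-1; I=-1, D=e−e_prev=-1; u=3/4·(-1)+1/4·(-1)+1/4·(-1)=-1.25; next y=-3/10·0+1/2·(-1.25)=-0.625
n=1: y=-0.625, sp=-1, e=sp−y=-0.375; I=-1.375, D=e−e_prev=0.625; u=3/4·(-0.375)+1/4·(-1.375)+1/4·0.625=-0.46875; next y=-3/10·(-0.625)+1/2·(-0.46875)=-0.046875
n=2: y=-0.046875, sp=-1, e=sp−y=-0.953125; I=-2.328125, D=e−e_prev=-0.578125; u=3/4·(-0.953125)+1/4·(-2.328125)+1/4·(-0.578125)≈-1.441406; next y=-3/10·(-0.046875)+1/2·(-1.441406)≈-0.706641
n=3: y≈-0.706641, sp=-1, e=sp−y≈-0.293359; I≈-2.621484, D=e−e_prev≈0.659766; u=3/4·(-0.293359)+1/4·(-2.621484)+1/4·0.659766≈-0.710449; next y=-3/10·(-0.706641)+1/2·(-0.710449)≈-0.143232
n=4: y≈-0.143232, sp=-1, e=sp−y≈-0.856768; I≈-3.478252, D=e−e_prev≈-0.563408; u=3/4·(-0.856768)+1/4·(-3.478252)+1/4·(-0.563408)≈-1.652991; next y=-3/10·(-0.143232)+1/2·(-1.652991)≈-0.783526
n=5: y≈-0.783526, sp=-1, e=sp−y≈-0.216474; I≈-3.694726, D=e−e_prev≈0.640293; u=3/4·(-0.216474)+1/4·(-3.694726)+1/4·0.640293≈-0.925964; next y=-3/10·(-0.783526)+1/2·(-0.925964)≈-0.227924
n=6: y≈-0.227924, sp=-1, e=sp−y≈-0.772076; I≈-4.466802, D=e−e_prev≈-0.555601; u=3/4·(-0.772076)+1/4·(-4.466802)+1/4·(-0.555601)≈-1.834658; next y=-3/10·(-0.227924)+1/2·(-1.834658)≈-0.848951
n=7: y≈-0.848951, sp=-1, e=sp−y≈-0.151049; I≈-4.617850, D=e−e_prev≈0.621027; u=3/4·(-0.151049)+1/4·(-4.617850)+1/4·0.621027≈-1.112492; next y=-3/10·(-0.848951)+1/2·(-1.112492)≈-0.301561
n=8: y≈-0.301561, sp=-1, e=sp−y≈-0.698439; I≈-5.316290, D=e−e_prev≈-0.547391; u=3/4·(-0.698439)+1/4·(-5.316290)+1/4·(-0.547391)≈-1.989750; next y=-3/10·(-0.301561)+1/2·(-1.989750)≈-0.904407
n=9: y≈-0.904407, sp=-1, e=sp−y≈-0.095593; I≈-5.411883, D=e−e_prev≈0.602846; u=3/4·(-0.095593)+1/4·(-5.411883)+1/4·0.602846≈-1.273954; next y=-3/10·(-0.904407)+1/2·(-1.273954)≈-0.365655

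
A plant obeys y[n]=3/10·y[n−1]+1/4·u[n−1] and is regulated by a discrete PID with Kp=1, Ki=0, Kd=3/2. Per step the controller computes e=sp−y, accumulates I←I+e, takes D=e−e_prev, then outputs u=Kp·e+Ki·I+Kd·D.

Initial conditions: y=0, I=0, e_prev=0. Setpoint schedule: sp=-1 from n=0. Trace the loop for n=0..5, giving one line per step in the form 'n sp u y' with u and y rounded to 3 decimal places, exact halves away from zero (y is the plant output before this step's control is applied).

(exact arithmetic carried between steps; '≈' marks a value shown rounded to 6 d.p. or computed from one; I and e_prev carry over from the previous line; the table rounds u and y to 3 d.p., halves away from zero)
n=0: y=0, sp=-1, e=sp−y=-1; I=-1, D=e−e_prev=-1; u=1·(-1)+0·(-1)+3/2·(-1)=-2.5; next y=3/10·0+1/4·(-2.5)=-0.625
n=1: y=-0.625, sp=-1, e=sp−y=-0.375; I=-1.375, D=e−e_prev=0.625; u=1·(-0.375)+0·(-1.375)+3/2·0.625=0.5625; next y=3/10·(-0.625)+1/4·0.5625=-0.046875
n=2: y=-0.046875, sp=-1, e=sp−y=-0.953125; I=-2.328125, D=e−e_prev=-0.578125; u=1·(-0.953125)+0·(-2.328125)+3/2·(-0.578125)≈-1.820313; next y=3/10·(-0.046875)+1/4·(-1.820313)≈-0.469141
n=3: y≈-0.469141, sp=-1, e=sp−y≈-0.530859; I≈-2.858984, D=e−e_prev≈0.422266; u=1·(-0.530859)+0·(-2.858984)+3/2·0.422266≈0.102539; next y=3/10·(-0.469141)+1/4·0.102539≈-0.115107
n=4: y≈-0.115107, sp=-1, e=sp−y≈-0.884893; I≈-3.743877, D=e−e_prev≈-0.354033; u=1·(-0.884893)+0·(-3.743877)+3/2·(-0.354033)≈-1.415942; next y=3/10·(-0.115107)+1/4·(-1.415942)≈-0.388518
n=5: y≈-0.388518, sp=-1, e=sp−y≈-0.611482; I≈-4.355359, D=e−e_prev≈0.273410; u=1·(-0.611482)+0·(-4.355359)+3/2·0.273410≈-0.201367; next y=3/10·(-0.388518)+1/4·(-0.201367)≈-0.166897

0 -1 -2.500 0.000
1 -1 0.563 -0.625
2 -1 -1.820 -0.047
3 -1 0.103 -0.469
4 -1 -1.416 -0.115
5 -1 -0.201 -0.389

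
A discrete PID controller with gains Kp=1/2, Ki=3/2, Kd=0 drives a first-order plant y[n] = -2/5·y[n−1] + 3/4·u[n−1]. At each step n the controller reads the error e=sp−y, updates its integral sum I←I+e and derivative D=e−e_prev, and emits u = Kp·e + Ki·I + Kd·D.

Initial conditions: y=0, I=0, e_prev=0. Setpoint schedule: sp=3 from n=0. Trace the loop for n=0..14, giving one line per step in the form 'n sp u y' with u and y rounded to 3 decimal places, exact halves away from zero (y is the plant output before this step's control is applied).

(exact arithmetic carried between steps; '≈' marks a value shown rounded to 6 d.p. or computed from one; I and e_prev carry over from the previous line; the table rounds u and y to 3 d.p., halves away from zero)
n=0: y=0, sp=3, e=sp−y=3; I=3, D=e−e_prev=3; u=1/2·3+3/2·3+0·3=6; next y=-2/5·0+3/4·6=4.5
n=1: y=4.5, sp=3, e=sp−y=-1.5; I=1.5, D=e−e_prev=-4.5; u=1/2·(-1.5)+3/2·1.5+0·(-4.5)=1.5; next y=-2/5·4.5+3/4·1.5=-0.675
n=2: y=-0.675, sp=3, e=sp−y=3.675; I=5.175, D=e−e_prev=5.175; u=1/2·3.675+3/2·5.175+0·5.175=9.6; next y=-2/5·(-0.675)+3/4·9.6=7.47
n=3: y=7.47, sp=3, e=sp−y=-4.47; I=0.705, D=e−e_prev=-8.145; u=1/2·(-4.47)+3/2·0.705+0·(-8.145)=-1.1775; next y=-2/5·7.47+3/4·(-1.1775)=-3.871125
n=4: y=-3.871125, sp=3, e=sp−y=6.871125; I=7.576125, D=e−e_prev=11.341125; u=1/2·6.871125+3/2·7.576125+0·11.341125=14.79975; next y=-2/5·(-3.871125)+3/4·14.79975≈12.648263
n=5: y≈12.648263, sp=3, e=sp−y≈-9.648263; I≈-2.072138, D=e−e_prev≈-16.519388; u=1/2·(-9.648263)+3/2·(-2.072138)+0·(-16.519388)≈-7.932338; next y=-2/5·12.648263+3/4·(-7.932338)≈-11.008558
n=6: y≈-11.008558, sp=3, e=sp−y≈14.008558; I≈11.936421, D=e−e_prev≈23.656821; u=1/2·14.008558+3/2·11.936421+0·23.656821≈24.90891; next y=-2/5·(-11.008558)+3/4·24.90891≈23.085106
n=7: y≈23.085106, sp=3, e=sp−y≈-20.085106; I≈-8.148685, D=e−e_prev≈-34.093664; u=1/2·(-20.085106)+3/2·(-8.148685)+0·(-34.093664)≈-22.265581; next y=-2/5·23.085106+3/4·(-22.265581)≈-25.933228
n=8: y≈-25.933228, sp=3, e=sp−y≈28.933228; I≈20.784543, D=e−e_prev≈49.018333; u=1/2·28.933228+3/2·20.784543+0·49.018333≈45.643428; next y=-2/5·(-25.933228)+3/4·45.643428≈44.605862
n=9: y≈44.605862, sp=3, e=sp−y≈-41.605862; I≈-20.821319, D=e−e_prev≈-70.539090; u=1/2·(-41.605862)+3/2·(-20.821319)+0·(-70.539090)≈-52.034910; next y=-2/5·44.605862+3/4·(-52.034910)≈-56.868527
n=10: y≈-56.868527, sp=3, e=sp−y≈59.868527; I≈39.047208, D=e−e_prev≈101.474389; u=1/2·59.868527+3/2·39.047208+0·101.474389≈88.505075; next y=-2/5·(-56.868527)+3/4·88.505075≈89.126217
n=11: y≈89.126217, sp=3, e=sp−y≈-86.126217; I≈-47.079010, D=e−e_prev≈-145.994745; u=1/2·(-86.126217)+3/2·(-47.079010)+0·(-145.994745)≈-113.681623; next y=-2/5·89.126217+3/4·(-113.681623)≈-120.911704
n=12: y≈-120.911704, sp=3, e=sp−y≈123.911704; I≈76.832695, D=e−e_prev≈210.037922; u=1/2·123.911704+3/2·76.832695+0·210.037922≈177.204894; next y=-2/5·(-120.911704)+3/4·177.204894≈181.268352
n=13: y≈181.268352, sp=3, e=sp−y≈-178.268352; I≈-101.435658, D=e−e_prev≈-302.180057; u=1/2·(-178.268352)+3/2·(-101.435658)+0·(-302.180057)≈-241.287663; next y=-2/5·181.268352+3/4·(-241.287663)≈-253.473088
n=14: y≈-253.473088, sp=3, e=sp−y≈256.473088; I≈155.037430, D=e−e_prev≈434.741440; u=1/2·256.473088+3/2·155.037430+0·434.741440≈360.792689; next y=-2/5·(-253.473088)+3/4·360.792689≈371.983752

0 3 6.000 0.000
1 3 1.500 4.500
2 3 9.600 -0.675
3 3 -1.178 7.470
4 3 14.800 -3.871
5 3 -7.932 12.648
6 3 24.909 -11.009
7 3 -22.266 23.085
8 3 45.643 -25.933
9 3 -52.035 44.606
10 3 88.505 -56.869
11 3 -113.682 89.126
12 3 177.205 -120.912
13 3 -241.288 181.268
14 3 360.793 -253.473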